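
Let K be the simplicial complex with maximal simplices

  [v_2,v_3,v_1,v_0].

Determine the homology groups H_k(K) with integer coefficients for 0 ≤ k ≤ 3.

H_0 ≅ Z,  H_1 = 0,  H_2 = 0,  H_3 = 0.

Take the total order v_0 < v_1 < v_2 < v_3 on the vertex set. Then K (dimension 3) consists of the simplices:

  0-simplices (4): [v_0], [v_1], [v_2], [v_3]
  1-simplices (6): [v_0,v_1], [v_0,v_2], [v_0,v_3], [v_1,v_2], [v_1,v_3], [v_2,v_3]
  2-simplices (4): [v_0,v_1,v_2], [v_0,v_1,v_3], [v_0,v_2,v_3], [v_1,v_2,v_3]
  3-simplices (1): [v_0,v_1,v_2,v_3]

Hence C_0 ≅ Z^4, C_1 ≅ Z^6, C_2 ≅ Z^4, C_3 ≅ Z^1.

∂_1: C_1 → C_0 sends each edge [p,q] (with p < q) to q − p. For instance
  ∂[v_0,v_3] = [v_3] − [v_0].
The 4×6 boundary matrix has rank 3 and Smith normal form diag(1,1,1).

Boundary ∂_2: C_2 → C_1 sends each 2-simplex [p,q,r] to [q,r] − [p,r] + [p,q]. For instance
  ∂[v_0,v_2,v_3] = [v_2,v_3] − [v_0,v_3] + [v_0,v_2],
  ∂[v_1,v_2,v_3] = [v_2,v_3] − [v_1,v_3] + [v_1,v_2].
The resulting 6×4 matrix has rank 3, and its Smith normal form has invariant factors (1,1,1).

The boundary map ∂_3: C_3 → C_2 sends each 3-simplex σ to the alternating sum Σ_i (−1)^i (σ with its i-th vertex removed). For instance
  ∂[v_0,v_1,v_2,v_3] = [v_1,v_2,v_3] − [v_0,v_2,v_3] + [v_0,v_1,v_3] − [v_0,v_1,v_2].
As a 4×1 matrix over Z this has rank 1, with invariant factors (1).

From H_k ≅ ker(∂_k) / im(∂_{k+1}) we obtain:

  H_0: rank C_0 − rank ∂_1 = 4 − 3 = 1, and the invariant factors of ∂_1 are all 1, so H_0 = Z.
  H_1: rank ker ∂_1 − rank ∂_2 = (6 − 3) − 3 = 0, and the invariant factors of ∂_2 are all 1, so H_1 = 0.
  H_2: rank ker ∂_2 − rank ∂_3 = (4 − 3) − 1 = 0, and the invariant factors of ∂_3 are all 1, so H_2 = 0.
  H_3: rank ker ∂_3 − rank ∂_4 = (1 − 1) − 0 = 0, and there is no ∂_4, so H_3 = 0.

As a check, the Euler characteristic is 4 − 6 + 4 − 1 = 1, which agrees with 1 − 0 + 0 − 0 = 1.
(K is a triangulation of the 3-simplex.)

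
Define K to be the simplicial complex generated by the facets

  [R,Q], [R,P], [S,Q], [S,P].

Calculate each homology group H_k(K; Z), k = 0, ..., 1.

H_0 = Z,  H_1 = Z.

We work with the vertex ordering P < Q < R < S. The simplices of K, each written with vertices in increasing order, are:

  0-simplices (4): P, Q, R, S
  1-simplices (4): PR, PS, QR, QS

so the chain groups are C_0 ≅ Z^4, C_1 ≅ Z^4.

Boundary ∂_1: C_1 → C_0 is given by ∂[p,q] = [q] − [p].
The 4×4 boundary matrix has rank 3 and Smith normal form diag(1,1,1).

From H_k ≅ ker(∂_k) / im(∂_{k+1}) we obtain:

  H_0: rank C_0 − rank ∂_1 = 4 − 3 = 1, and the invariant factors of ∂_1 are all 1, so H_0 ≅ Z.
  H_1: rank ker ∂_1 − rank ∂_2 = (4 − 3) − 0 = 1, and there is no ∂_2, so H_1 ≅ Z.

(K is a triangulation of the circle S^1.)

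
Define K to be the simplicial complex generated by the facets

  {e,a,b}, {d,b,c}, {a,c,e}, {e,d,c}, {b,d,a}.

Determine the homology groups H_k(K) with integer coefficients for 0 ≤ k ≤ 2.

Take the total order a < b < c < d < e on the vertex set. Then K (dimension 2) consists of the simplices:

  0-simplices (5): a, b, c, d, e
  1-simplices (10): ab, ac, ad, ae, bc, bd, be, cd, ce, de
  2-simplices (5): abd, abe, ace, bcd, cde

Hence C_0 ≅ Z^5, C_1 ≅ Z^10, C_2 ≅ Z^5.

Boundary ∂_1: C_1 → C_0 maps an edge to its endpoints' difference, ∂[p,q] = q − p.
The resulting 5×10 matrix has rank 4, and its Smith normal form has invariant factors (1,1,1,1).

Boundary ∂_2: C_2 → C_1 acts by ∂[p,q,r] = [q,r] − [p,r] + [p,q]. For instance
  ∂cde = de − ce + cd,
  ∂bcd = cd − bd + bc.
The 10×5 boundary matrix has rank 5 and Smith normal form diag(1,1,1,1,1).

From H_k ≅ ker(∂_k) / im(∂_{k+1}) we obtain:

  H_0: rank C_0 − rank ∂_1 = 5 − 4 = 1, and the invariant factors of ∂_1 are all 1, so H_0 ≅ Z.
  H_1: rank ker ∂_1 − rank ∂_2 = (10 − 4) − 5 = 1, and the invariant factors of ∂_2 are all 1, so H_1 ≅ Z.
  H_2: rank ker ∂_2 − rank ∂_3 = (5 − 5) − 0 = 0, and there is no ∂_3, so H_2 ≅ 0.

As a check, the Euler characteristic is 5 − 10 + 5 = 0, which agrees with 1 − 1 + 0 = 0.
(K is a triangulation of the Möbius band.)

H_0 = Z,  H_1 = Z,  H_2 = 0.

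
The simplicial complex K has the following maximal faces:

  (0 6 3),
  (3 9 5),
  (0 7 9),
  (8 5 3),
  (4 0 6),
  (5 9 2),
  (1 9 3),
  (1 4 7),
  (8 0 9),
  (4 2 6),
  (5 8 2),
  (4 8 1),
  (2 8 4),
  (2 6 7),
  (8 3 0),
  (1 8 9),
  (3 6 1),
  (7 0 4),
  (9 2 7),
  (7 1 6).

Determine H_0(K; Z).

Take the total order 0 < 1 < 2 < 3 < 4 < 5 < 6 < 7 < 8 < 9 on the vertex set. Then K (dimension 2) consists of the simplices:

  0-simplices (10): [0], [1], [2], [3], [4], [5], [6], [7], [8], [9]
  1-simplices (30): (30 of them)
  2-simplices (20): (20 of them)

giving chain groups C_0 ≅ Z^10, C_1 ≅ Z^30, C_2 ≅ Z^20.

The boundary map ∂_1: C_1 → C_0 is given by ∂[p,q] = [q] − [p].
This gives a 10×30 integer matrix of rank 9; reducing to Smith normal form yields diagonal entries (1,1,1,1,1,1,1,1,1).

Boundary ∂_2: C_2 → C_1 acts by ∂[p,q,r] = [q,r] − [p,r] + [p,q]. For instance
  ∂[0,8,9] = [8,9] − [0,9] + [0,8],
  ∂[3,5,9] = [5,9] − [3,9] + [3,5].
This gives a 30×20 integer matrix of rank 20; reducing to Smith normal form yields diagonal entries (1,1,1,1,1,1,1,1,1,1,1,1,1,1,1,1,1,1,1,2).

From H_k ≅ ker(∂_k) / im(∂_{k+1}) we obtain:

  H_0: rank C_0 − rank ∂_1 = 10 − 9 = 1, and the invariant factors of ∂_1 are all 1, so H_0 ≅ Z.

(K is a triangulation of the Klein bottle.)

H_0 ≅ Z.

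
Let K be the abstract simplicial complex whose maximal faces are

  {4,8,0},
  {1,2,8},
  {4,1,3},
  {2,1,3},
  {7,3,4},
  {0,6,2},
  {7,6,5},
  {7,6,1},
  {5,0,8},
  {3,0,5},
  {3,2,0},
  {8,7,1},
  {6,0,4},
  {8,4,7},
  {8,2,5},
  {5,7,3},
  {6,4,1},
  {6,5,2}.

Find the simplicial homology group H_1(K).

Order the vertices as 0 < 1 < 2 < 3 < 4 < 5 < 6 < 7 < 8. Listing each simplex with vertices in this order, K has dimension 2 with simplices:

  0-simplices (9): [0], [1], [2], [3], [4], [5], [6], [7], [8]
  1-simplices (27): (27 of them)
  2-simplices (18): [0,2,3], [0,2,6], [0,3,5], [0,4,6], [0,4,8], [0,5,8], [1,2,3], [1,2,8], [1,3,4], [1,4,6], [1,6,7], [1,7,8], [2,5,6], [2,5,8], [3,4,7], [3,5,7], [4,7,8], [5,6,7]

giving chain groups C_0 ≅ Z^9, C_1 ≅ Z^27, C_2 ≅ Z^18.

∂_1: C_1 → C_0 is given by ∂[p,q] = [q] − [p]. For instance
  ∂[4,6] = [6] − [4].
As a 9×27 matrix over Z this has rank 8, with invariant factors (1,1,1,1,1,1,1,1).

The boundary map ∂_2: C_2 → C_1 acts by ∂[p,q,r] = [q,r] − [p,r] + [p,q]. For instance
  ∂[1,6,7] = [6,7] − [1,7] + [1,6],
  ∂[0,5,8] = [5,8] − [0,8] + [0,5].
The resulting 27×18 matrix has rank 18, and its Smith normal form has invariant factors (1,1,1,1,1,1,1,1,1,1,1,1,1,1,1,1,1,2).

Now H_k = ker ∂_k / im ∂_{k+1}, so:

  H_1: rank ker ∂_1 − rank ∂_2 = (27 − 8) − 18 = 1, and ∂_2 has invariant factor 2 > 1, so H_1 ≅ Z ⊕ Z/2Z.

(K is a triangulation of the Klein bottle.)

H_1 = Z ⊕ Z/2Z.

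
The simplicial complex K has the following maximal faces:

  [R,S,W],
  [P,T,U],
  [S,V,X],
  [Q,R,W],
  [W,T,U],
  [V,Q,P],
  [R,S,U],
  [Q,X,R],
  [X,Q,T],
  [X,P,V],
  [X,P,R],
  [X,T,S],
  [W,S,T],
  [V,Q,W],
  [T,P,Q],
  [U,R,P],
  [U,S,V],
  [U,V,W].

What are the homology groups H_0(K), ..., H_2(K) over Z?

H_0 = Z,  H_1 = Z ⊕ Z/2Z,  H_2 = 0.

K has 9 vertices, 27 edges, 18 triangles.
rank ∂_0 = 0, rank ∂_1 = 8 ⇒ b_0 = 9 − 0 − 8 = 1; all invariant factors of ∂_1 are 1 so no torsion. So H_0 = Z.
rank ∂_1 = 8, rank ∂_2 = 18 ⇒ b_1 = 27 − 8 − 18 = 1; ∂_2 has invariant factor(s) [2] giving torsion. So H_1 = Z ⊕ Z/2Z.
rank ∂_2 = 18, rank ∂_3 = 0 ⇒ b_2 = 18 − 18 − 0 = 0. So H_2 = 0.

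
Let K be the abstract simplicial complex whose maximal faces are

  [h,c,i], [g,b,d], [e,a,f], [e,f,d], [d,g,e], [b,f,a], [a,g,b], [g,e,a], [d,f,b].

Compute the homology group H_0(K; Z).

H_0 ≅ Z^2.

Take the total order a < b < c < d < e < f < g < h < i on the vertex set. Then K (dimension 2) consists of the simplices:

  0-simplices (9): a, b, c, d, e, f, g, h, i
  1-simplices (15): ab, ae, af, ag, bd, bf, bg, ch, ci, de, df, dg, ef, eg, hi
  2-simplices (9): abf, abg, aef, aeg, bdf, bdg, chi, def, deg

so the chain groups are C_0 ≅ Z^9, C_1 ≅ Z^15, C_2 ≅ Z^9.

∂_1: C_1 → C_0 is given by ∂[p,q] = [q] − [p].
This gives a 9×15 integer matrix of rank 7; reducing to Smith normal form yields diagonal entries (1,1,1,1,1,1,1).

The boundary map ∂_2: C_2 → C_1 acts by ∂[p,q,r] = [q,r] − [p,r] + [p,q]. For instance
  ∂aef = ef − af + ae,
  ∂bdf = df − bf + bd.
This gives a 15×9 integer matrix of rank 8; reducing to Smith normal form yields diagonal entries (1,1,1,1,1,1,1,1).

Computing H_k = (kernel of ∂_k) / (image of ∂_{k+1}):

  H_0: rank C_0 − rank ∂_1 = 9 − 7 = 2, and the invariant factors of ∂_1 are all 1, so H_0 = Z^2.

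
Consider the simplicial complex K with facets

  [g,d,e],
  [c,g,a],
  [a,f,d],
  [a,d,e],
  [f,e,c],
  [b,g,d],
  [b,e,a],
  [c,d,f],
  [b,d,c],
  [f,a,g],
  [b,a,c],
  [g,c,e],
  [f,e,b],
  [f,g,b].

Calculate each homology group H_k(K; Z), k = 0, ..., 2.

Take the total order a < b < c < d < e < f < g on the vertex set. Then K (dimension 2) consists of the simplices:

  0-simplices (7): a, b, c, d, e, f, g
  1-simplices (21): ab, ac, ad, ae, af, ag, bc, bd, be, bf, bg, cd, ce, cf, cg, de, df, dg, ef, eg, fg
  2-simplices (14): abc, abe, acg, ade, adf, afg, bcd, bdg, bef, bfg, cdf, cef, ceg, deg

so the chain groups are C_0 ≅ Z^7, C_1 ≅ Z^21, C_2 ≅ Z^14.

∂_1: C_1 → C_0 is given by ∂[p,q] = [q] − [p].
The resulting 7×21 matrix has rank 6, and its Smith normal form has invariant factors (1,1,1,1,1,1).

Boundary ∂_2: C_2 → C_1 maps a triangle to the signed sum of its edges. For instance
  ∂bef = ef − bf + be,
  ∂cdf = df − cf + cd.
This gives a 21×14 integer matrix of rank 13; reducing to Smith normal form yields diagonal entries (1,1,1,1,1,1,1,1,1,1,1,1,1).

Reading off H_k = ker ∂_k / im ∂_{k+1}:

  H_0: rank C_0 − rank ∂_1 = 7 − 6 = 1, and the invariant factors of ∂_1 are all 1, so H_0 = Z.
  H_1: rank ker ∂_1 − rank ∂_2 = (21 − 6) − 13 = 2, and the invariant factors of ∂_2 are all 1, so H_1 = Z^2.
  H_2: rank ker ∂_2 − rank ∂_3 = (14 − 13) − 0 = 1, and there is no ∂_3, so H_2 = Z.

H_0 = Z,  H_1 = Z^2,  H_2 = Z.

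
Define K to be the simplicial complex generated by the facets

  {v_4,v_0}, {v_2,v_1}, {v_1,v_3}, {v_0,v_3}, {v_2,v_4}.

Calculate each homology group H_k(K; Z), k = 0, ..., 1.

Take the total order v_0 < v_1 < v_2 < v_3 < v_4 on the vertex set. Then K (dimension 1) consists of the simplices:

  0-simplices (5): [v_0], [v_1], [v_2], [v_3], [v_4]
  1-simplices (5): [v_0,v_3], [v_0,v_4], [v_1,v_2], [v_1,v_3], [v_2,v_4]

so the chain groups are C_0 ≅ Z^5, C_1 ≅ Z^5.

Boundary ∂_1: C_1 → C_0 maps an edge to its endpoints' difference, ∂[p,q] = q − p.
This gives a 5×5 integer matrix of rank 4; reducing to Smith normal form yields diagonal entries (1,1,1,1).

Now H_k = ker ∂_k / im ∂_{k+1}, so:

  H_0: rank C_0 − rank ∂_1 = 5 − 4 = 1, and the invariant factors of ∂_1 are all 1, so H_0 ≅ Z.
  H_1: rank ker ∂_1 − rank ∂_2 = (5 − 4) − 0 = 1, and there is no ∂_2, so H_1 ≅ Z.

H_0 ≅ Z,  H_1 ≅ Z.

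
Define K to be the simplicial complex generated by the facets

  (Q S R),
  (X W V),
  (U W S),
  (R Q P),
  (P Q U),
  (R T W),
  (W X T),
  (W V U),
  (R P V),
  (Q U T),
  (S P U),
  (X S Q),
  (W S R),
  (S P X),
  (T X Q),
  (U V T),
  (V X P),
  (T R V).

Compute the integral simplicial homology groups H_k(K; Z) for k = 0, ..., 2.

H_0 ≅ Z,  H_1 ≅ Z ⊕ Z/2,  H_2 = 0.

We work with the vertex ordering P < Q < R < S < T < U < V < W < X. The simplices of K, each written with vertices in increasing order, are:

  0-simplices (9): P, Q, R, S, T, U, V, W, X
  1-simplices (27): PQ, PR, PS, PU, PV, PX, QR, QS, QT, QU, QX, RS, RT, RV, RW, SU, SW, SX, TU, TV, TW, TX, UV, UW, VW, VX, WX
  2-simplices (18): PQR, PQU, PRV, PSU, PSX, PVX, QRS, QSX, QTU, QTX, RSW, RTV, RTW, SUW, TUV, TWX, UVW, VWX

Hence C_0 ≅ Z^9, C_1 ≅ Z^27, C_2 ≅ Z^18.

∂_1: C_1 → C_0 maps an edge to its endpoints' difference, ∂[p,q] = q − p. For instance
  ∂UV = V − U.
As a 9×27 matrix over Z this has rank 8, with invariant factors (1,1,1,1,1,1,1,1).

Boundary ∂_2: C_2 → C_1 acts by ∂[p,q,r] = [q,r] − [p,r] + [p,q]. For instance
  ∂PSU = SU − PU + PS,
  ∂SUW = UW − SW + SU.
As a 27×18 matrix over Z this has rank 18, with invariant factors (1,1,1,1,1,1,1,1,1,1,1,1,1,1,1,1,1,2).

Computing H_k = (kernel of ∂_k) / (image of ∂_{k+1}):

  H_0: rank C_0 − rank ∂_1 = 9 − 8 = 1, and the invariant factors of ∂_1 are all 1, so H_0 ≅ Z.
  H_1: rank ker ∂_1 − rank ∂_2 = (27 − 8) − 18 = 1, and ∂_2 has invariant factor 2 > 1, so H_1 ≅ Z ⊕ Z/2.
  H_2: rank ker ∂_2 − rank ∂_3 = (18 − 18) − 0 = 0, and there is no ∂_3, so H_2 ≅ 0.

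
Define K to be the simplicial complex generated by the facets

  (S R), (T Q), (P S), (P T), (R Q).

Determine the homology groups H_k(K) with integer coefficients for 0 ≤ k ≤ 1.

H_0 ≅ Z,  H_1 ≅ Z.

We work with the vertex ordering P < Q < R < S < T. The simplices of K, each written with vertices in increasing order, are:

  0-simplices (5): P, Q, R, S, T
  1-simplices (5): PS, PT, QR, QT, RS

so the chain groups are C_0 ≅ Z^5, C_1 ≅ Z^5.

Boundary ∂_1: C_1 → C_0 maps an edge to its endpoints' difference, ∂[p,q] = q − p.
This gives a 5×5 integer matrix of rank 4; reducing to Smith normal form yields diagonal entries (1,1,1,1).

Reading off H_k = ker ∂_k / im ∂_{k+1}:

  H_0: rank C_0 − rank ∂_1 = 5 − 4 = 1, and the invariant factors of ∂_1 are all 1, so H_0 = Z.
  H_1: rank ker ∂_1 − rank ∂_2 = (5 − 4) − 0 = 1, and there is no ∂_2, so H_1 = Z.

As a check, the Euler characteristic is 5 − 5 = 0, which agrees with 1 − 1 = 0.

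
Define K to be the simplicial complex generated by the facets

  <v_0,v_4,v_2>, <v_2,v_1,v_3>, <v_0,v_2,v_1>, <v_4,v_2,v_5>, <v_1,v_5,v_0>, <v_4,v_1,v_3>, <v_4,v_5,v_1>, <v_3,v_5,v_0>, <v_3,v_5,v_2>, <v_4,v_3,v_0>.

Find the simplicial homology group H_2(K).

Order the vertices as v_0 < v_1 < v_2 < v_3 < v_4 < v_5. Listing each simplex with vertices in this order, K has dimension 2 with simplices:

  0-simplices (6): [v_0], [v_1], [v_2], [v_3], [v_4], [v_5]
  1-simplices (15): (15 of them)
  2-simplices (10): [v_0,v_1,v_2], [v_0,v_1,v_5], [v_0,v_2,v_4], [v_0,v_3,v_4], [v_0,v_3,v_5], [v_1,v_2,v_3], [v_1,v_3,v_4], [v_1,v_4,v_5], [v_2,v_3,v_5], [v_2,v_4,v_5]

so the chain groups are C_0 ≅ Z^6, C_1 ≅ Z^15, C_2 ≅ Z^10.

∂_1: C_1 → C_0 maps an edge to its endpoints' difference, ∂[p,q] = q − p.
The resulting 6×15 matrix has rank 5, and its Smith normal form has invariant factors (1,1,1,1,1).

Boundary ∂_2: C_2 → C_1 acts by ∂[p,q,r] = [q,r] − [p,r] + [p,q]. For instance
  ∂[v_1,v_3,v_4] = [v_3,v_4] − [v_1,v_4] + [v_1,v_3],
  ∂[v_1,v_4,v_5] = [v_4,v_5] − [v_1,v_5] + [v_1,v_4].
The 15×10 boundary matrix has rank 10 and Smith normal form diag(1,1,1,1,1,1,1,1,1,2).

Computing H_k = (kernel of ∂_k) / (image of ∂_{k+1}):

  H_2: rank ker ∂_2 − rank ∂_3 = (10 − 10) − 0 = 0, and there is no ∂_3, so H_2 ≅ 0.

(K is a triangulation of the real projective plane RP^2.)

H_2 ≅ 0.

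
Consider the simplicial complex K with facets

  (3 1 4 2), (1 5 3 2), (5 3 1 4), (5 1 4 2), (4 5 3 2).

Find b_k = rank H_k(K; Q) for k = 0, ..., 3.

b_0 = 1, b_1 = 0, b_2 = 0, b_3 = 1.

We work with the vertex ordering 1 < 2 < 3 < 4 < 5. The simplices of K, each written with vertices in increasing order, are:

  0-simplices (5): [1], [2], [3], [4], [5]
  1-simplices (10): [1,2], [1,3], [1,4], [1,5], [2,3], [2,4], [2,5], [3,4], [3,5], [4,5]
  2-simplices (10): [1,2,3], [1,2,4], [1,2,5], [1,3,4], [1,3,5], [1,4,5], [2,3,4], [2,3,5], [2,4,5], [3,4,5]
  3-simplices (5): [1,2,3,4], [1,2,3,5], [1,2,4,5], [1,3,4,5], [2,3,4,5]

giving chain groups C_0 ≅ Z^5, C_1 ≅ Z^10, C_2 ≅ Z^10, C_3 ≅ Z^5.

The boundary map ∂_1: C_1 → C_0 is given by ∂[p,q] = [q] − [p].
This gives a 5×10 integer matrix of rank 4; reducing to Smith normal form yields diagonal entries (1,1,1,1).

Boundary ∂_2: C_2 → C_1 acts by ∂[p,q,r] = [q,r] − [p,r] + [p,q]. For instance
  ∂[1,2,5] = [2,5] − [1,5] + [1,2],
  ∂[2,4,5] = [4,5] − [2,5] + [2,4].
As a 10×10 matrix over Z this has rank 6, with invariant factors (1,1,1,1,1,1).

Boundary ∂_3: C_3 → C_2 sends each 3-simplex σ to the alternating sum Σ_i (−1)^i (σ with its i-th vertex removed). For instance
  ∂[1,2,3,4] = [2,3,4] − [1,3,4] + [1,2,4] − [1,2,3],
  ∂[1,2,3,5] = [2,3,5] − [1,3,5] + [1,2,5] − [1,2,3].
The resulting 10×5 matrix has rank 4, and its Smith normal form has invariant factors (1,1,1,1).

Reading off H_k = ker ∂_k / im ∂_{k+1}:

  H_0: rank C_0 − rank ∂_1 = 5 − 4 = 1, and the invariant factors of ∂_1 are all 1, so H_0 ≅ Z.
  H_1: rank ker ∂_1 − rank ∂_2 = (10 − 4) − 6 = 0, and the invariant factors of ∂_2 are all 1, so H_1 ≅ 0.
  H_2: rank ker ∂_2 − rank ∂_3 = (10 − 6) − 4 = 0, and the invariant factors of ∂_3 are all 1, so H_2 ≅ 0.
  H_3: rank ker ∂_3 − rank ∂_4 = (5 − 4) − 0 = 1, and there is no ∂_4, so H_3 ≅ Z.

Hence the Betti numbers are b_0 = 1, b_1 = 0, b_2 = 0, b_3 = 1.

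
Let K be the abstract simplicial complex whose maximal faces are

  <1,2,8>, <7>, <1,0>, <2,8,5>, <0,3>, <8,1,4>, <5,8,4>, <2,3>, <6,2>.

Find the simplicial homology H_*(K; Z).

H_0 ≅ Z^2,  H_1 ≅ Z,  H_2 = 0.

We work with the vertex ordering 0 < 1 < 2 < 3 < 4 < 5 < 6 < 7 < 8. The simplices of K, each written with vertices in increasing order, are:

  0-simplices (9): [0], [1], [2], [3], [4], [5], [6], [7], [8]
  1-simplices (12): [0,1], [0,3], [1,2], [1,4], [1,8], [2,3], [2,5], [2,6], [2,8], [4,5], [4,8], [5,8]
  2-simplices (4): [1,2,8], [1,4,8], [2,5,8], [4,5,8]

giving chain groups C_0 ≅ Z^9, C_1 ≅ Z^12, C_2 ≅ Z^4.

The boundary map ∂_1: C_1 → C_0 maps an edge to its endpoints' difference, ∂[p,q] = q − p. For instance
  ∂[1,4] = [4] − [1].
As a 9×12 matrix over Z this has rank 7, with invariant factors (1,1,1,1,1,1,1).

The boundary map ∂_2: C_2 → C_1 acts by ∂[p,q,r] = [q,r] − [p,r] + [p,q]. For instance
  ∂[2,5,8] = [5,8] − [2,8] + [2,5],
  ∂[4,5,8] = [5,8] − [4,8] + [4,5].
As a 12×4 matrix over Z this has rank 4, with invariant factors (1,1,1,1).

Now H_k = ker ∂_k / im ∂_{k+1}, so:

  H_0: rank C_0 − rank ∂_1 = 9 − 7 = 2, and the invariant factors of ∂_1 are all 1, so H_0 = Z^2.
  H_1: rank ker ∂_1 − rank ∂_2 = (12 − 7) − 4 = 1, and the invariant factors of ∂_2 are all 1, so H_1 = Z.
  H_2: rank ker ∂_2 − rank ∂_3 = (4 − 4) − 0 = 0, and there is no ∂_3, so H_2 = 0.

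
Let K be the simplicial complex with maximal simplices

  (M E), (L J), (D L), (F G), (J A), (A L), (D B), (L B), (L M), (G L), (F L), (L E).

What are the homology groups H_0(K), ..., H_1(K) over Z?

Take the total order A < B < D < E < F < G < J < L < M on the vertex set. Then K (dimension 1) consists of the simplices:

  0-simplices (9): A, B, D, E, F, G, J, L, M
  1-simplices (12): AJ, AL, BD, BL, DL, EL, EM, FG, FL, GL, JL, LM

so the chain groups are C_0 ≅ Z^9, C_1 ≅ Z^12.

The boundary map ∂_1: C_1 → C_0 maps an edge to its endpoints' difference, ∂[p,q] = q − p.
The resulting 9×12 matrix has rank 8, and its Smith normal form has invariant factors (1,1,1,1,1,1,1,1).

From H_k ≅ ker(∂_k) / im(∂_{k+1}) we obtain:

  H_0: rank C_0 − rank ∂_1 = 9 − 8 = 1, and the invariant factors of ∂_1 are all 1, so H_0 = Z.
  H_1: rank ker ∂_1 − rank ∂_2 = (12 − 8) − 0 = 4, and there is no ∂_2, so H_1 = Z^4.

As a check, the Euler characteristic is 9 − 12 = -3, which agrees with 1 − 4 = -3.
(K is a triangulation of a wedge of 4 circles.)

H_0 ≅ Z,  H_1 ≅ Z^4.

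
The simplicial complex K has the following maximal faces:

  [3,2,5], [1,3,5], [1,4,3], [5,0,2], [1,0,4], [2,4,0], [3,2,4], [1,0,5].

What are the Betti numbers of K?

We work with the vertex ordering 0 < 1 < 2 < 3 < 4 < 5. The simplices of K, each written with vertices in increasing order, are:

  0-simplices (6): [0], [1], [2], [3], [4], [5]
  1-simplices (12): [0,1], [0,2], [0,4], [0,5], [1,3], [1,4], [1,5], [2,3], [2,4], [2,5], [3,4], [3,5]
  2-simplices (8): [0,1,4], [0,1,5], [0,2,4], [0,2,5], [1,3,4], [1,3,5], [2,3,4], [2,3,5]

giving chain groups C_0 ≅ Z^6, C_1 ≅ Z^12, C_2 ≅ Z^8.

The boundary map ∂_1: C_1 → C_0 sends each edge [p,q] (with p < q) to q − p. For instance
  ∂[2,3] = [3] − [2].
This gives a 6×12 integer matrix of rank 5; reducing to Smith normal form yields diagonal entries (1,1,1,1,1).

Boundary ∂_2: C_2 → C_1 sends each 2-simplex [p,q,r] to [q,r] − [p,r] + [p,q]. For instance
  ∂[2,3,4] = [3,4] − [2,4] + [2,3],
  ∂[0,2,4] = [2,4] − [0,4] + [0,2].
The resulting 12×8 matrix has rank 7, and its Smith normal form has invariant factors (1,1,1,1,1,1,1).

Now H_k = ker ∂_k / im ∂_{k+1}, so:

  H_0: rank C_0 − rank ∂_1 = 6 − 5 = 1, and the invariant factors of ∂_1 are all 1, so H_0 ≅ Z.
  H_1: rank ker ∂_1 − rank ∂_2 = (12 − 5) − 7 = 0, and the invariant factors of ∂_2 are all 1, so H_1 ≅ 0.
  H_2: rank ker ∂_2 − rank ∂_3 = (8 − 7) − 0 = 1, and there is no ∂_3, so H_2 ≅ Z.

As a check, the Euler characteristic is 6 − 12 + 8 = 2, which agrees with 1 − 0 + 1 = 2.
(K is a triangulation of the 2-sphere S^2.)

Hence the Betti numbers are b_0 = 1, b_1 = 0, b_2 = 1.

b_0 = 1, b_1 = 0, b_2 = 1.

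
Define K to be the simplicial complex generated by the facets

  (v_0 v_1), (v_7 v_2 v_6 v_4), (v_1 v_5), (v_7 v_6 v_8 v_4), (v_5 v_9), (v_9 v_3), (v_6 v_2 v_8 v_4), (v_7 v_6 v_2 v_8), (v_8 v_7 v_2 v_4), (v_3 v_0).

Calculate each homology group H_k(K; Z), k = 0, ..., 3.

H_0 = Z^2,  H_1 = Z,  H_2 = 0,  H_3 = Z.

K has 10 vertices, 15 edges, 10 triangles, 5 3-simplices.
rank ∂_0 = 0, rank ∂_1 = 8 ⇒ b_0 = 10 − 0 − 8 = 2; all invariant factors of ∂_1 are 1 so no torsion. So H_0 = Z^2.
rank ∂_1 = 8, rank ∂_2 = 6 ⇒ b_1 = 15 − 8 − 6 = 1; all invariant factors of ∂_2 are 1 so no torsion. So H_1 = Z.
rank ∂_2 = 6, rank ∂_3 = 4 ⇒ b_2 = 10 − 6 − 4 = 0; all invariant factors of ∂_3 are 1 so no torsion. So H_2 = 0.
rank ∂_3 = 4, rank ∂_4 = 0 ⇒ b_3 = 5 − 4 − 0 = 1. So H_3 = Z.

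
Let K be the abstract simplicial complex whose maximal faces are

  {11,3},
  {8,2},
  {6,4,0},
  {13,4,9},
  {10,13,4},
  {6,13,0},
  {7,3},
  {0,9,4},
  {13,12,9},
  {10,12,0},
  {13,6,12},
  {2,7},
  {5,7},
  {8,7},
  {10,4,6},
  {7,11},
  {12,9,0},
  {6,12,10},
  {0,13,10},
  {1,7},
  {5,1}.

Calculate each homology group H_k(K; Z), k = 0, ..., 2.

H_0 = Z^2,  H_1 = Z^3 × Z/2,  H_2 = 0.

Fix the vertex order 0 < 1 < 2 < 3 < 4 < 5 < 6 < 7 < 8 < 9 < 10 < 11 < 12 < 13 and write every simplex with vertices in increasing order. Then dim K = 2 and the simplices of K are:

  0-simplices (14): [0], [1], [2], [3], [4], [5], [6], [7], [8], [9], [10], [11], [12], [13]
  1-simplices (27): (27 of them)
  2-simplices (12): [0,4,6], [0,4,9], [0,6,13], [0,9,12], [0,10,12], [0,10,13], [4,6,10], [4,9,13], [4,10,13], [6,10,12], [6,12,13], [9,12,13]

Hence C_0 ≅ Z^14, C_1 ≅ Z^27, C_2 ≅ Z^12.

The boundary map ∂_1: C_1 → C_0 is given by ∂[p,q] = [q] − [p].
As a 14×27 matrix over Z this has rank 12, with invariant factors (1,1,1,1,1,1,1,1,1,1,1,1).

Boundary ∂_2: C_2 → C_1 acts by ∂[p,q,r] = [q,r] − [p,r] + [p,q]. For instance
  ∂[0,4,6] = [4,6] − [0,6] + [0,4],
  ∂[0,9,12] = [9,12] − [0,12] + [0,9].
As a 27×12 matrix over Z this has rank 12, with invariant factors (1,1,1,1,1,1,1,1,1,1,1,2).

From H_k ≅ ker(∂_k) / im(∂_{k+1}) we obtain:

  H_0: rank C_0 − rank ∂_1 = 14 − 12 = 2, and the invariant factors of ∂_1 are all 1, so H_0 ≅ Z^2.
  H_1: rank ker ∂_1 − rank ∂_2 = (27 − 12) − 12 = 3, and ∂_2 has invariant factor 2 > 1, so H_1 ≅ Z^3 × Z/2.
  H_2: rank ker ∂_2 − rank ∂_3 = (12 − 12) − 0 = 0, and there is no ∂_3, so H_2 ≅ 0.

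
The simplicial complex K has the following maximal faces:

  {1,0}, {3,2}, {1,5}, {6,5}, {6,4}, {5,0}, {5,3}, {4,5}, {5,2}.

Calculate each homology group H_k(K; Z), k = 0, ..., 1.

H_0 ≅ Z,  H_1 ≅ Z^3.

Take the total order 0 < 1 < 2 < 3 < 4 < 5 < 6 on the vertex set. Then K (dimension 1) consists of the simplices:

  0-simplices (7): [0], [1], [2], [3], [4], [5], [6]
  1-simplices (9): [0,1], [0,5], [1,5], [2,3], [2,5], [3,5], [4,5], [4,6], [5,6]

so the chain groups are C_0 ≅ Z^7, C_1 ≅ Z^9.

Boundary ∂_1: C_1 → C_0 maps an edge to its endpoints' difference, ∂[p,q] = q − p.
The 7×9 boundary matrix has rank 6 and Smith normal form diag(1,1,1,1,1,1).

From H_k ≅ ker(∂_k) / im(∂_{k+1}) we obtain:

  H_0: rank C_0 − rank ∂_1 = 7 − 6 = 1, and the invariant factors of ∂_1 are all 1, so H_0 ≅ Z.
  H_1: rank ker ∂_1 − rank ∂_2 = (9 − 6) − 0 = 3, and there is no ∂_2, so H_1 ≅ Z^3.

(K is a triangulation of a wedge of 3 circles.)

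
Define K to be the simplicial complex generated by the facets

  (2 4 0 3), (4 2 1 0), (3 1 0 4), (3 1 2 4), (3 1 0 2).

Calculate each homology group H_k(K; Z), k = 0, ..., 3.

H_0 = Z,  H_1 = 0,  H_2 = 0,  H_3 = Z.

We work with the vertex ordering 0 < 1 < 2 < 3 < 4. The simplices of K, each written with vertices in increasing order, are:

  0-simplices (5): [0], [1], [2], [3], [4]
  1-simplices (10): [0,1], [0,2], [0,3], [0,4], [1,2], [1,3], [1,4], [2,3], [2,4], [3,4]
  2-simplices (10): [0,1,2], [0,1,3], [0,1,4], [0,2,3], [0,2,4], [0,3,4], [1,2,3], [1,2,4], [1,3,4], [2,3,4]
  3-simplices (5): [0,1,2,3], [0,1,2,4], [0,1,3,4], [0,2,3,4], [1,2,3,4]

giving chain groups C_0 ≅ Z^5, C_1 ≅ Z^10, C_2 ≅ Z^10, C_3 ≅ Z^5.

The boundary map ∂_1: C_1 → C_0 sends each edge [p,q] (with p < q) to q − p.
The resulting 5×10 matrix has rank 4, and its Smith normal form has invariant factors (1,1,1,1).

Boundary ∂_2: C_2 → C_1 sends each 2-simplex [p,q,r] to [q,r] − [p,r] + [p,q]. For instance
  ∂[0,2,3] = [2,3] − [0,3] + [0,2],
  ∂[0,1,4] = [1,4] − [0,4] + [0,1].
The 10×10 boundary matrix has rank 6 and Smith normal form diag(1,1,1,1,1,1).

∂_3: C_3 → C_2 sends each 3-simplex σ to the alternating sum Σ_i (−1)^i (σ with its i-th vertex removed). For instance
  ∂[0,1,2,3] = [1,2,3] − [0,2,3] + [0,1,3] − [0,1,2],
  ∂[0,1,2,4] = [1,2,4] − [0,2,4] + [0,1,4] − [0,1,2].
The 10×5 boundary matrix has rank 4 and Smith normal form diag(1,1,1,1).

From H_k ≅ ker(∂_k) / im(∂_{k+1}) we obtain:

  H_0: rank C_0 − rank ∂_1 = 5 − 4 = 1, and the invariant factors of ∂_1 are all 1, so H_0 ≅ Z.
  H_1: rank ker ∂_1 − rank ∂_2 = (10 − 4) − 6 = 0, and the invariant factors of ∂_2 are all 1, so H_1 ≅ 0.
  H_2: rank ker ∂_2 − rank ∂_3 = (10 − 6) − 4 = 0, and the invariant factors of ∂_3 are all 1, so H_2 ≅ 0.
  H_3: rank ker ∂_3 − rank ∂_4 = (5 − 4) − 0 = 1, and there is no ∂_4, so H_3 ≅ Z.

As a check, the Euler characteristic is 5 − 10 + 10 − 5 = 0, which agrees with 1 − 0 + 0 − 1 = 0.
(K is a triangulation of the 3-sphere S^3.)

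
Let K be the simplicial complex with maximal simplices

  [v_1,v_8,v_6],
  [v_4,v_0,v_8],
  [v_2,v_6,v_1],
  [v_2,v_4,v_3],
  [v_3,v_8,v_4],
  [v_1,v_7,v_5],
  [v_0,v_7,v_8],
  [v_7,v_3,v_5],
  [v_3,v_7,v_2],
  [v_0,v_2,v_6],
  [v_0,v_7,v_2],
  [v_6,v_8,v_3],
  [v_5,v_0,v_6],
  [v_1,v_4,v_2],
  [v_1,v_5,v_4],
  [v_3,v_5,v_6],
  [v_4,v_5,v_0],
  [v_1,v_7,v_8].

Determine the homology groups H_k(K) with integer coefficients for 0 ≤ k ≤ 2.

K has 9 vertices, 27 edges, 18 triangles.
rank ∂_0 = 0, rank ∂_1 = 8 ⇒ b_0 = 9 − 0 − 8 = 1; all invariant factors of ∂_1 are 1 so no torsion. So H_0 ≅ Z.
rank ∂_1 = 8, rank ∂_2 = 17 ⇒ b_1 = 27 − 8 − 17 = 2; all invariant factors of ∂_2 are 1 so no torsion. So H_1 ≅ Z^2.
rank ∂_2 = 17, rank ∂_3 = 0 ⇒ b_2 = 18 − 17 − 0 = 1. So H_2 ≅ Z.

H_0 ≅ Z,  H_1 ≅ Z^2,  H_2 ≅ Z.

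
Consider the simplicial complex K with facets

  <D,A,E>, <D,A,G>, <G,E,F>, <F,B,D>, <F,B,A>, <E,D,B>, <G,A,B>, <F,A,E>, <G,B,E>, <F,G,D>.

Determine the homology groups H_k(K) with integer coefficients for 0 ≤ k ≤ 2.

H_0 ≅ Z,  H_1 ≅ Z/2,  H_2 = 0.

Fix the vertex order A < B < D < E < F < G and write every simplex with vertices in increasing order. Then dim K = 2 and the simplices of K are:

  0-simplices (6): A, B, D, E, F, G
  1-simplices (15): AB, AD, AE, AF, AG, BD, BE, BF, BG, DE, DF, DG, EF, EG, FG
  2-simplices (10): ABF, ABG, ADE, ADG, AEF, BDE, BDF, BEG, DFG, EFG

giving chain groups C_0 ≅ Z^6, C_1 ≅ Z^15, C_2 ≅ Z^10.

The boundary map ∂_1: C_1 → C_0 sends each edge [p,q] (with p < q) to q − p. For instance
  ∂EF = F − E.
This gives a 6×15 integer matrix of rank 5; reducing to Smith normal form yields diagonal entries (1,1,1,1,1).

∂_2: C_2 → C_1 sends each 2-simplex [p,q,r] to [q,r] − [p,r] + [p,q]. For instance
  ∂BDF = DF − BF + BD,
  ∂BEG = EG − BG + BE.
The resulting 15×10 matrix has rank 10, and its Smith normal form has invariant factors (1,1,1,1,1,1,1,1,1,2).

Reading off H_k = ker ∂_k / im ∂_{k+1}:

  H_0: rank C_0 − rank ∂_1 = 6 − 5 = 1, and the invariant factors of ∂_1 are all 1, so H_0 ≅ Z.
  H_1: rank ker ∂_1 − rank ∂_2 = (15 − 5) − 10 = 0, and ∂_2 has invariant factor 2 > 1, so H_1 ≅ Z/2.
  H_2: rank ker ∂_2 − rank ∂_3 = (10 − 10) − 0 = 0, and there is no ∂_3, so H_2 ≅ 0.

(K is a triangulation of the real projective plane RP^2.)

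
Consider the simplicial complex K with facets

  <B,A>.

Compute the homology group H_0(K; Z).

H_0 = Z.

K has 2 vertices, 1 edge.
rank ∂_0 = 0, rank ∂_1 = 1 ⇒ b_0 = 2 − 0 − 1 = 1; all invariant factors of ∂_1 are 1 so no torsion. So H_0 = Z.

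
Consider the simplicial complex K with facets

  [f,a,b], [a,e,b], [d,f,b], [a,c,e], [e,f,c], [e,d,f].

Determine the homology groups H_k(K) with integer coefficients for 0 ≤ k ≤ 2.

H_0 = Z,  H_1 = Z,  H_2 = 0.

Fix the vertex order a < b < c < d < e < f and write every simplex with vertices in increasing order. Then dim K = 2 and the simplices of K are:

  0-simplices (6): a, b, c, d, e, f
  1-simplices (12): ab, ac, ae, af, bd, be, bf, ce, cf, de, df, ef
  2-simplices (6): abe, abf, ace, bdf, cef, def

so the chain groups are C_0 ≅ Z^6, C_1 ≅ Z^12, C_2 ≅ Z^6.

The boundary map ∂_1: C_1 → C_0 maps an edge to its endpoints' difference, ∂[p,q] = q − p.
This gives a 6×12 integer matrix of rank 5; reducing to Smith normal form yields diagonal entries (1,1,1,1,1).

Boundary ∂_2: C_2 → C_1 sends each 2-simplex [p,q,r] to [q,r] − [p,r] + [p,q]. For instance
  ∂abe = be − ae + ab,
  ∂ace = ce − ae + ac.
The 12×6 boundary matrix has rank 6 and Smith normal form diag(1,1,1,1,1,1).

Now H_k = ker ∂_k / im ∂_{k+1}, so:

  H_0: rank C_0 − rank ∂_1 = 6 − 5 = 1, and the invariant factors of ∂_1 are all 1, so H_0 = Z.
  H_1: rank ker ∂_1 − rank ∂_2 = (12 − 5) − 6 = 1, and the invariant factors of ∂_2 are all 1, so H_1 = Z.
  H_2: rank ker ∂_2 − rank ∂_3 = (6 − 6) − 0 = 0, and there is no ∂_3, so H_2 = 0.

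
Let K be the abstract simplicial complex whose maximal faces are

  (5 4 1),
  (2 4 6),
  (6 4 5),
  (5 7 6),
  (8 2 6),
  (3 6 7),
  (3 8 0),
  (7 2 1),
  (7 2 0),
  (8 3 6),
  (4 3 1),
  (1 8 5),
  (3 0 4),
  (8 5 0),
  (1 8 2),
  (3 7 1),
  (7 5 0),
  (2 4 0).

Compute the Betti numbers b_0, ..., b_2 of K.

Fix the vertex order 0 < 1 < 2 < 3 < 4 < 5 < 6 < 7 < 8 and write every simplex with vertices in increasing order. Then dim K = 2 and the simplices of K are:

  0-simplices (9): [0], [1], [2], [3], [4], [5], [6], [7], [8]
  1-simplices (27): (27 of them)
  2-simplices (18): [0,2,4], [0,2,7], [0,3,4], [0,3,8], [0,5,7], [0,5,8], [1,2,7], [1,2,8], [1,3,4], [1,3,7], [1,4,5], [1,5,8], [2,4,6], [2,6,8], [3,6,7], [3,6,8], [4,5,6], [5,6,7]

so the chain groups are C_0 ≅ Z^9, C_1 ≅ Z^27, C_2 ≅ Z^18.

Boundary ∂_1: C_1 → C_0 maps an edge to its endpoints' difference, ∂[p,q] = q − p. For instance
  ∂[5,8] = [8] − [5].
The 9×27 boundary matrix has rank 8 and Smith normal form diag(1,1,1,1,1,1,1,1).

Boundary ∂_2: C_2 → C_1 maps a triangle to the signed sum of its edges. For instance
  ∂[4,5,6] = [5,6] − [4,6] + [4,5],
  ∂[0,3,4] = [3,4] − [0,4] + [0,3].
This gives a 27×18 integer matrix of rank 17; reducing to Smith normal form yields diagonal entries (1,1,1,1,1,1,1,1,1,1,1,1,1,1,1,1,1).

Reading off H_k = ker ∂_k / im ∂_{k+1}:

  H_0: rank C_0 − rank ∂_1 = 9 − 8 = 1, and the invariant factors of ∂_1 are all 1, so H_0 ≅ Z.
  H_1: rank ker ∂_1 − rank ∂_2 = (27 − 8) − 17 = 2, and the invariant factors of ∂_2 are all 1, so H_1 ≅ Z^2.
  H_2: rank ker ∂_2 − rank ∂_3 = (18 − 17) − 0 = 1, and there is no ∂_3, so H_2 ≅ Z.

Hence the Betti numbers are b_0 = 1, b_1 = 2, b_2 = 1.

b_0 = 1, b_1 = 2, b_2 = 1.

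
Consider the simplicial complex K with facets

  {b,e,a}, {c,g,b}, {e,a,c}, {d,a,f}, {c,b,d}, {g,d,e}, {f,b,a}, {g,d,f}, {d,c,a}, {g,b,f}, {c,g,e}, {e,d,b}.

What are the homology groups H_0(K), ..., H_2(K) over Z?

We work with the vertex ordering a < b < c < d < e < f < g. The simplices of K, each written with vertices in increasing order, are:

  0-simplices (7): a, b, c, d, e, f, g
  1-simplices (18): ab, ac, ad, ae, af, bc, bd, be, bf, bg, cd, ce, cg, de, df, dg, eg, fg
  2-simplices (12): abe, abf, acd, ace, adf, bcd, bcg, bde, bfg, ceg, deg, dfg

Hence C_0 ≅ Z^7, C_1 ≅ Z^18, C_2 ≅ Z^12.

The boundary map ∂_1: C_1 → C_0 is given by ∂[p,q] = [q] − [p]. For instance
  ∂fg = g − f.
This gives a 7×18 integer matrix of rank 6; reducing to Smith normal form yields diagonal entries (1,1,1,1,1,1).

The boundary map ∂_2: C_2 → C_1 maps a triangle to the signed sum of its edges. For instance
  ∂ceg = eg − cg + ce,
  ∂bcd = cd − bd + bc.
As a 18×12 matrix over Z this has rank 12, with invariant factors (1,1,1,1,1,1,1,1,1,1,1,2).

Computing H_k = (kernel of ∂_k) / (image of ∂_{k+1}):

  H_0: rank C_0 − rank ∂_1 = 7 − 6 = 1, and the invariant factors of ∂_1 are all 1, so H_0 = Z.
  H_1: rank ker ∂_1 − rank ∂_2 = (18 − 6) − 12 = 0, and ∂_2 has invariant factor 2 > 1, so H_1 = Z/2.
  H_2: rank ker ∂_2 − rank ∂_3 = (12 − 12) − 0 = 0, and there is no ∂_3, so H_2 = 0.

H_0 = Z,  H_1 = Z/2,  H_2 = 0.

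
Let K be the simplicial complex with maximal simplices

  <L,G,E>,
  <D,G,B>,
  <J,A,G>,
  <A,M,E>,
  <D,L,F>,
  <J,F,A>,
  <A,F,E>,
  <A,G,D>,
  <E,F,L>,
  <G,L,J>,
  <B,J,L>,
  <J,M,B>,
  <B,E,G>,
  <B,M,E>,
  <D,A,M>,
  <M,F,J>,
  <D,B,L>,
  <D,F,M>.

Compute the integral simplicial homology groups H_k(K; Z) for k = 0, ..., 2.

Fix the vertex order A < B < D < E < F < G < J < L < M and write every simplex with vertices in increasing order. Then dim K = 2 and the simplices of K are:

  0-simplices (9): A, B, D, E, F, G, J, L, M
  1-simplices (27): AD, AE, AF, AG, AJ, AM, BD, BE, BG, BJ, BL, BM, DF, DG, DL, DM, EF, EG, EL, EM, FJ, FL, FM, GJ, GL, JL, JM
  2-simplices (18): ADG, ADM, AEF, AEM, AFJ, AGJ, BDG, BDL, BEG, BEM, BJL, BJM, DFL, DFM, EFL, EGL, FJM, GJL

so the chain groups are C_0 ≅ Z^9, C_1 ≅ Z^27, C_2 ≅ Z^18.

∂_1: C_1 → C_0 maps an edge to its endpoints' difference, ∂[p,q] = q − p. For instance
  ∂BM = M − B.
As a 9×27 matrix over Z this has rank 8, with invariant factors (1,1,1,1,1,1,1,1).

∂_2: C_2 → C_1 sends each 2-simplex [p,q,r] to [q,r] − [p,r] + [p,q]. For instance
  ∂AEM = EM − AM + AE,
  ∂BDL = DL − BL + BD.
This gives a 27×18 integer matrix of rank 18; reducing to Smith normal form yields diagonal entries (1,1,1,1,1,1,1,1,1,1,1,1,1,1,1,1,1,2).

Computing H_k = (kernel of ∂_k) / (image of ∂_{k+1}):

  H_0: rank C_0 − rank ∂_1 = 9 − 8 = 1, and the invariant factors of ∂_1 are all 1, so H_0 = Z.
  H_1: rank ker ∂_1 − rank ∂_2 = (27 − 8) − 18 = 1, and ∂_2 has invariant factor 2 > 1, so H_1 = Z ⊕ Z/2Z.
  H_2: rank ker ∂_2 − rank ∂_3 = (18 − 18) − 0 = 0, and there is no ∂_3, so H_2 = 0.

H_0 ≅ Z,  H_1 ≅ Z ⊕ Z/2Z,  H_2 = 0.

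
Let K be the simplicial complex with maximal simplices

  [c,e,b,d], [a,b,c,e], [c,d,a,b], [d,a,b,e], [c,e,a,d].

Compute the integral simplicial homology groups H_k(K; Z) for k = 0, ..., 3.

H_0 = Z,  H_1 = 0,  H_2 = 0,  H_3 = Z.

We work with the vertex ordering a < b < c < d < e. The simplices of K, each written with vertices in increasing order, are:

  0-simplices (5): a, b, c, d, e
  1-simplices (10): ab, ac, ad, ae, bc, bd, be, cd, ce, de
  2-simplices (10): abc, abd, abe, acd, ace, ade, bcd, bce, bde, cde
  3-simplices (5): abcd, abce, abde, acde, bcde

giving chain groups C_0 ≅ Z^5, C_1 ≅ Z^10, C_2 ≅ Z^10, C_3 ≅ Z^5.

Boundary ∂_1: C_1 → C_0 maps an edge to its endpoints' difference, ∂[p,q] = q − p. For instance
  ∂bc = c − b.
The 5×10 boundary matrix has rank 4 and Smith normal form diag(1,1,1,1).

Boundary ∂_2: C_2 → C_1 maps a triangle to the signed sum of its edges. For instance
  ∂abd = bd − ad + ab,
  ∂abc = bc − ac + ab.
The 10×10 boundary matrix has rank 6 and Smith normal form diag(1,1,1,1,1,1).

The boundary map ∂_3: C_3 → C_2 sends each 3-simplex σ to the alternating sum Σ_i (−1)^i (σ with its i-th vertex removed). For instance
  ∂abcd = bcd − acd + abd − abc,
  ∂abce = bce − ace + abe − abc.
The 10×5 boundary matrix has rank 4 and Smith normal form diag(1,1,1,1).

Now H_k = ker ∂_k / im ∂_{k+1}, so:

  H_0: rank C_0 − rank ∂_1 = 5 − 4 = 1, and the invariant factors of ∂_1 are all 1, so H_0 ≅ Z.
  H_1: rank ker ∂_1 − rank ∂_2 = (10 − 4) − 6 = 0, and the invariant factors of ∂_2 are all 1, so H_1 ≅ 0.
  H_2: rank ker ∂_2 − rank ∂_3 = (10 − 6) − 4 = 0, and the invariant factors of ∂_3 are all 1, so H_2 ≅ 0.
  H_3: rank ker ∂_3 − rank ∂_4 = (5 − 4) − 0 = 1, and there is no ∂_4, so H_3 ≅ Z.

As a check, the Euler characteristic is 5 − 10 + 10 − 5 = 0, which agrees with 1 − 0 + 0 − 1 = 0.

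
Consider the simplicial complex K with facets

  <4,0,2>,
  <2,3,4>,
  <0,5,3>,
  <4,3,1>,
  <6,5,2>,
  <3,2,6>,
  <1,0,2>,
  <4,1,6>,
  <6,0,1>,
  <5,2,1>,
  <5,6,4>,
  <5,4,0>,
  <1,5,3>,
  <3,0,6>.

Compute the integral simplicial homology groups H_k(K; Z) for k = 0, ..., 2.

K has 7 vertices, 21 edges, 14 triangles.
rank ∂_0 = 0, rank ∂_1 = 6 ⇒ b_0 = 7 − 0 − 6 = 1; all invariant factors of ∂_1 are 1 so no torsion. So H_0 ≅ Z.
rank ∂_1 = 6, rank ∂_2 = 13 ⇒ b_1 = 21 − 6 − 13 = 2; all invariant factors of ∂_2 are 1 so no torsion. So H_1 ≅ Z^2.
rank ∂_2 = 13, rank ∂_3 = 0 ⇒ b_2 = 14 − 13 − 0 = 1. So H_2 ≅ Z.

H_0 = Z,  H_1 = Z^2,  H_2 = Z.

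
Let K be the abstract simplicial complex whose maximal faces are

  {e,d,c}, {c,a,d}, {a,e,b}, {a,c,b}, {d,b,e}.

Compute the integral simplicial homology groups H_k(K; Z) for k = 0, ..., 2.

H_0 ≅ Z,  H_1 ≅ Z,  H_2 = 0.

Fix the vertex order a < b < c < d < e and write every simplex with vertices in increasing order. Then dim K = 2 and the simplices of K are:

  0-simplices (5): a, b, c, d, e
  1-simplices (10): ab, ac, ad, ae, bc, bd, be, cd, ce, de
  2-simplices (5): abc, abe, acd, bde, cde

Hence C_0 ≅ Z^5, C_1 ≅ Z^10, C_2 ≅ Z^5.

The boundary map ∂_1: C_1 → C_0 maps an edge to its endpoints' difference, ∂[p,q] = q − p. For instance
  ∂cd = d − c.
The resulting 5×10 matrix has rank 4, and its Smith normal form has invariant factors (1,1,1,1).

The boundary map ∂_2: C_2 → C_1 sends each 2-simplex [p,q,r] to [q,r] − [p,r] + [p,q]. For instance
  ∂cde = de − ce + cd,
  ∂bde = de − be + bd.
As a 10×5 matrix over Z this has rank 5, with invariant factors (1,1,1,1,1).

Computing H_k = (kernel of ∂_k) / (image of ∂_{k+1}):

  H_0: rank C_0 − rank ∂_1 = 5 − 4 = 1, and the invariant factors of ∂_1 are all 1, so H_0 ≅ Z.
  H_1: rank ker ∂_1 − rank ∂_2 = (10 − 4) − 5 = 1, and the invariant factors of ∂_2 are all 1, so H_1 ≅ Z.
  H_2: rank ker ∂_2 − rank ∂_3 = (5 − 5) − 0 = 0, and there is no ∂_3, so H_2 ≅ 0.

As a check, the Euler characteristic is 5 − 10 + 5 = 0, which agrees with 1 − 1 + 0 = 0.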